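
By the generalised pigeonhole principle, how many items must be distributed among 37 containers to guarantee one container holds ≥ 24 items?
n = (24 − 1)·37 + 1 = 852

By the generalised pigeonhole principle, to guarantee some box contains ≥ r objects we need more than (r − 1) · k objects total. Threshold: n = (r − 1) · k + 1. With r = 24 and k = 37: n = 23 · 37 + 1 = 851 + 1 = 852. For n = 851 = 23 · 37, we can put exactly 23 objects in every box, avoiding 24 in any single one — so 852 is tight.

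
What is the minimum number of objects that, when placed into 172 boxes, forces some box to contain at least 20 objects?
n = (20 − 1)·172 + 1 = 3269

By the generalised pigeonhole principle, to guarantee some box contains ≥ r objects we need more than (r − 1) · k objects total. Threshold: n = (r − 1) · k + 1. With r = 20 and k = 172: n = 19 · 172 + 1 = 3268 + 1 = 3269. For n = 3268 = 19 · 172, we can put exactly 19 objects in every box, avoiding 20 in any single one — so 3269 is tight.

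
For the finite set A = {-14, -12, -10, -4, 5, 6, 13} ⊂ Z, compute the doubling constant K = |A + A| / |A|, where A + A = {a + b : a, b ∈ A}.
K = |A + A| / |A| = 25/7

Enumerate A + A = {a + b : a, b ∈ A}. With |A| = 7, there are |A|^2 = 49 ordered sum pairs; collecting distinct values, A + A = {-28, -26, -24, -22, -20, -18, -16, -14, -9, -8, -7, -6, -5, -4, -1, 1, 2, 3, 9, 10, 11, 12, 18, 19, 26}, so |A + A| = 25. Thus K = 25/7. For comparison, the minimum possible |A + A| over all 7-element sets is 2·7 − 1 = 13 (so min K = 13/7), attained only by arithmetic progressions.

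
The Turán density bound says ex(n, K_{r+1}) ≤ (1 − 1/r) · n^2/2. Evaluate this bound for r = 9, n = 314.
Turán density bound = (8/9) · 314^2/2 = 394384/9 ≈ 43820.4444

Turán's theorem: ex(n, K_{r+1}) is achieved by the complete r-partite Turán graph T(n, r) with parts as balanced as possible, and is at most (1 − 1/r) · n^2/2. For r = 9, n = 314: the density bound is (8/9) · 98596/2 = 394384/9 ≈ 43820.4444. The integer-valued extremum is e(T(314, 9)) = 43820, which is strictly less than the density bound 394384/9 since 9 ∤ 314 (the parts of T(314, 9) cannot all be equal).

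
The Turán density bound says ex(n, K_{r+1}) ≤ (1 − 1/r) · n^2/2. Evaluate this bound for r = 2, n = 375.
Turán density bound = (1/2) · 375^2/2 = 140625/4 ≈ 35156.25

Turán's theorem: ex(n, K_{r+1}) is achieved by the complete r-partite Turán graph T(n, r) with parts as balanced as possible, and is at most (1 − 1/r) · n^2/2. For r = 2, n = 375: the density bound is (1/2) · 140625/2 = 140625/4 ≈ 35156.25. The integer-valued extremum is e(T(375, 2)) = 35156, which is strictly less than the density bound 140625/4 since 2 ∤ 375 (the parts of T(375, 2) cannot all be equal).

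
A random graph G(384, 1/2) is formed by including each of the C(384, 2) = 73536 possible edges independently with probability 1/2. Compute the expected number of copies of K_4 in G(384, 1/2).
E[# K_4] = C(384, 4) · (1/2)^C(4, 2) = 891881376 / 2^6 = 27871293/2 = 13935646.5

For each 4-subset S of vertices (there are C(384, 4) = 891881376 such S), let X_S = 1 if S induces a K_4 (all C(4, 2) = 6 edges present). Then P(X_S = 1) = (1/2)^6 = 1/64. By linearity of expectation, E[# K_4] = C(384, 4) · (1/2)^6 = 891881376 / 64 = 27871293/2 = 13935646.5.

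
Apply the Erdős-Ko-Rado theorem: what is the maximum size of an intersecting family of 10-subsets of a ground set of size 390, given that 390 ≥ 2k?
max |F| = C(389, 9) = 512030262907323952

The Erdős-Ko-Rado theorem states: for n ≥ 2k, an intersecting family of k-subsets of an n-element set has size at most C(n − 1, k − 1), with equality for 'star' families {A ⊆ [n] : |A| = k, i ∈ A} (fix an element i). For n = 390, k = 10: C(389, 9) = 512030262907323952.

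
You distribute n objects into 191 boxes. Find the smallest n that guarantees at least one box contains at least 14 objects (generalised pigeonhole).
n = (14 − 1)·191 + 1 = 2484

By the generalised pigeonhole principle, to guarantee some box contains ≥ r objects we need more than (r − 1) · k objects total. Threshold: n = (r − 1) · k + 1. With r = 14 and k = 191: n = 13 · 191 + 1 = 2483 + 1 = 2484. For n = 2483 = 13 · 191, we can put exactly 13 objects in every box, avoiding 14 in any single one — so 2484 is tight.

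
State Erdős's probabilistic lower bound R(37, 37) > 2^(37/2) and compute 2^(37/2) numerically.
2^(37/2) = 370727.6001; so R(37, 37) > 370727.6001

Colour each edge of K_n uniformly at random with red/blue. The expected number of monochromatic K_37 is C(n, 37) · 2 · 2^(−C(37,2)). If C(n, 37) · 2^(1 − C(37,2)) < 1, then with positive probability no monochromatic K_37 exists, so R(37, 37) > n. The standard estimate C(n, 37) ≤ n^37/37! shows this inequality holds whenever n ≤ 2^(37/2) (since 37! · 2^(C(37,2) − 1) > 2^(37^2/2) ≥ n^37). Hence R(37, 37) > 2^(37/2) = 370727.6001.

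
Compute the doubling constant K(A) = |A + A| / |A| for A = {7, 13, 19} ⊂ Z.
K = |A + A| / |A| = 5/3

Enumerate A + A = {a + b : a, b ∈ A}. With |A| = 3, there are |A|^2 = 9 ordered sum pairs; collecting distinct values, A + A = {14, 20, 26, 32, 38}, so |A + A| = 5. Thus K = 5/3. Here |A + A| = 2|A| − 1 = 5, the minimum possible — so K = 5/3 is minimal, which holds iff A is an arithmetic progression.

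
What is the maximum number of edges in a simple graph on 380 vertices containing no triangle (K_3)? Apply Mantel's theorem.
ex(380, K_3) = ⌊380^2/4⌋ = 36100

Mantel (1907): a triangle-free graph on n vertices has at most ⌊n^2/4⌋ edges, with equality for the complete bipartite graph K_{⌊n/2⌋, ⌈n/2⌉}. For n = 380: ⌊380^2/4⌋ = ⌊144400/4⌋ = 36100. The extremal graph is K_{190, 190}, which has 190·190 = 36100 edges.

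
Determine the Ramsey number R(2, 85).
R(2, 85) = 85

R(2, k) = k for all k ≥ 2: in a 2-colouring of K_k, either some edge is red (a red K_2) or all edges are blue (a blue K_k). And K_{84} coloured all-blue has no blue K_85, so R(2, 85) > 84. Hence R(2, 85) = 85.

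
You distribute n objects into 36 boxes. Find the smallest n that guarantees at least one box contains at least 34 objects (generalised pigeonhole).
n = (34 − 1)·36 + 1 = 1189

By the generalised pigeonhole principle, to guarantee some box contains ≥ r objects we need more than (r − 1) · k objects total. Threshold: n = (r − 1) · k + 1. With r = 34 and k = 36: n = 33 · 36 + 1 = 1188 + 1 = 1189. For n = 1188 = 33 · 36, we can put exactly 33 objects in every box, avoiding 34 in any single one — so 1189 is tight.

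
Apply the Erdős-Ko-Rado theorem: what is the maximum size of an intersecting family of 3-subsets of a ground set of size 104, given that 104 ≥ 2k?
max |F| = C(103, 2) = 5253

The Erdős-Ko-Rado theorem states: for n ≥ 2k, an intersecting family of k-subsets of an n-element set has size at most C(n − 1, k − 1), with equality for 'star' families {A ⊆ [n] : |A| = k, i ∈ A} (fix an element i). For n = 104, k = 3: C(103, 2) = 5253.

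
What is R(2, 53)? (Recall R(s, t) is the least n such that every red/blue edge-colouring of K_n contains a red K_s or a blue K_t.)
R(2, 53) = 53

R(2, k) = k for all k ≥ 2: in a 2-colouring of K_k, either some edge is red (a red K_2) or all edges are blue (a blue K_k). And K_{52} coloured all-blue has no blue K_53, so R(2, 53) > 52. Hence R(2, 53) = 53.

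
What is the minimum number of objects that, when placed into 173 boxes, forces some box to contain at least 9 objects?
n = (9 − 1)·173 + 1 = 1385

By the generalised pigeonhole principle, to guarantee some box contains ≥ r objects we need more than (r − 1) · k objects total. Threshold: n = (r − 1) · k + 1. With r = 9 and k = 173: n = 8 · 173 + 1 = 1384 + 1 = 1385. For n = 1384 = 8 · 173, we can put exactly 8 objects in every box, avoiding 9 in any single one — so 1385 is tight.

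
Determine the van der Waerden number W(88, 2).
W(88, 2) = 88 + 1 = 89

A 2-term AP is any pair of integers, so a monochromatic 2-AP exists iff some colour is used at least twice. With 88 colours, the colouring i ↦ i on {1, ..., 88} uses each colour once, avoiding any monochromatic pair, so W(88, 2) > 88. For {1, ..., 89}, pigeonhole forces two integers of the same colour, which form a monochromatic 2-AP. Hence W(88, 2) = 89.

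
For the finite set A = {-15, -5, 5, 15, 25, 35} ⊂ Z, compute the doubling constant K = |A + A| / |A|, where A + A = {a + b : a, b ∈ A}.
K = |A + A| / |A| = 11/6

Enumerate A + A = {a + b : a, b ∈ A}. With |A| = 6, there are |A|^2 = 36 ordered sum pairs; collecting distinct values, A + A = {-30, -20, -10, 0, 10, 20, 30, 40, 50, 60, 70}, so |A + A| = 11. Thus K = 11/6. Here |A + A| = 2|A| − 1 = 11, the minimum possible — so K = 11/6 is minimal, which holds iff A is an arithmetic progression.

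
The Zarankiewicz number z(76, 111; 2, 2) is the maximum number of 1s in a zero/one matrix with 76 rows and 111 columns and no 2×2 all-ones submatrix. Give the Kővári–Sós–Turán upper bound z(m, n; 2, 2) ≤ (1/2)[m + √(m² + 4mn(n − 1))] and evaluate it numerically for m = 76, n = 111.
z(76, 111; 2, 2) ≤ (1/2)[76 + √(76² + 4·76·111·110)] = (1/2)[76 + √3717616] = 1002.056

Kővári–Sós–Turán: let r_1, ..., r_76 be the row sums and z = Σ r_i the total number of 1s. Each pair of columns can share at most one row with both entries 1 (else a 2×2 all-ones block appears), so Σ_i C(r_i, 2) ≤ C(111, 2) = 6105. By convexity Σ_i C(r_i, 2) ≥ 76·C(z/76, 2) = z(z − 76)/(2·76), giving z² − 76z − 76·111·110 ≤ 0 and hence z ≤ (1/2)[76 + √(5776 + 4·927960)] = (1/2)[76 + √3717616] ≈ (1/2)(76 + 1928.112) = 1002.056.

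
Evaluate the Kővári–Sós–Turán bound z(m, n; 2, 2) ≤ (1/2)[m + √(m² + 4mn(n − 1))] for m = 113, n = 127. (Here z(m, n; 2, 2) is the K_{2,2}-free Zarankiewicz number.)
z(113, 127; 2, 2) ≤ (1/2)[113 + √(113² + 4·113·127·126)] = (1/2)[113 + √7245673] = 1402.3894

Kővári–Sós–Turán: let r_1, ..., r_113 be the row sums and z = Σ r_i the total number of 1s. Each pair of columns can share at most one row with both entries 1 (else a 2×2 all-ones block appears), so Σ_i C(r_i, 2) ≤ C(127, 2) = 8001. By convexity Σ_i C(r_i, 2) ≥ 113·C(z/113, 2) = z(z − 113)/(2·113), giving z² − 113z − 113·127·126 ≤ 0 and hence z ≤ (1/2)[113 + √(12769 + 4·1808226)] = (1/2)[113 + √7245673] ≈ (1/2)(113 + 2691.7788) = 1402.3894.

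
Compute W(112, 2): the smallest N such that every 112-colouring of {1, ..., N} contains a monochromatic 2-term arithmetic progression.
W(112, 2) = 112 + 1 = 113

A 2-term AP is any pair of integers, so a monochromatic 2-AP exists iff some colour is used at least twice. With 112 colours, the colouring i ↦ i on {1, ..., 112} uses each colour once, avoiding any monochromatic pair, so W(112, 2) > 112. For {1, ..., 113}, pigeonhole forces two integers of the same colour, which form a monochromatic 2-AP. Hence W(112, 2) = 113.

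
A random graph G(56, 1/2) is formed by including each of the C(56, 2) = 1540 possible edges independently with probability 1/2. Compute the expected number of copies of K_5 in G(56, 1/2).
E[# K_5] = C(56, 5) · (1/2)^C(5, 2) = 3819816 / 2^10 = 477477/128 = 3730.2890625

For each 5-subset S of vertices (there are C(56, 5) = 3819816 such S), let X_S = 1 if S induces a K_5 (all C(5, 2) = 10 edges present). Then P(X_S = 1) = (1/2)^10 = 1/1024. By linearity of expectation, E[# K_5] = C(56, 5) · (1/2)^10 = 3819816 / 1024 = 477477/128 = 3730.2890625.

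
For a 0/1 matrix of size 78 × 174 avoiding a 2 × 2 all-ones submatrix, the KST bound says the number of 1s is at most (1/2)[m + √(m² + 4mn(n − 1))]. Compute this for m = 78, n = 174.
z(78, 174; 2, 2) ≤ (1/2)[78 + √(78² + 4·78·174·173)] = (1/2)[78 + √9397908] = 1571.8004

Kővári–Sós–Turán: let r_1, ..., r_78 be the row sums and z = Σ r_i the total number of 1s. Each pair of columns can share at most one row with both entries 1 (else a 2×2 all-ones block appears), so Σ_i C(r_i, 2) ≤ C(174, 2) = 15051. By convexity Σ_i C(r_i, 2) ≥ 78·C(z/78, 2) = z(z − 78)/(2·78), giving z² − 78z − 78·174·173 ≤ 0 and hence z ≤ (1/2)[78 + √(6084 + 4·2347956)] = (1/2)[78 + √9397908] ≈ (1/2)(78 + 3065.6008) = 1571.8004.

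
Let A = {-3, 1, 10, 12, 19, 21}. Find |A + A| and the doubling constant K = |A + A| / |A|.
K = |A + A| / |A| = 18/6 = 3

Enumerate A + A = {a + b : a, b ∈ A}. With |A| = 6, there are |A|^2 = 36 ordered sum pairs; collecting distinct values, A + A = {-6, -2, 2, 7, 9, 11, 13, 16, 18, 20, 22, 24, 29, 31, 33, 38, 40, 42}, so |A + A| = 18. Thus K = 18/6 = 3. For comparison, the minimum possible |A + A| over all 6-element sets is 2·6 − 1 = 11 (so min K = 11/6), attained only by arithmetic progressions.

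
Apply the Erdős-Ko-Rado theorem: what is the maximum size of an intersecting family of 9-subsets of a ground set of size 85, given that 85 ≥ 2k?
max |F| = C(84, 8) = 43595145594

The Erdős-Ko-Rado theorem states: for n ≥ 2k, an intersecting family of k-subsets of an n-element set has size at most C(n − 1, k − 1), with equality for 'star' families {A ⊆ [n] : |A| = k, i ∈ A} (fix an element i). For n = 85, k = 9: C(84, 8) = 43595145594.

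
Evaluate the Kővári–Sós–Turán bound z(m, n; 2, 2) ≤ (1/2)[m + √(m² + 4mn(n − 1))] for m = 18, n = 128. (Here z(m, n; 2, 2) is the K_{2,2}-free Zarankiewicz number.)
z(18, 128; 2, 2) ≤ (1/2)[18 + √(18² + 4·18·128·127)] = (1/2)[18 + √1170756] = 550.0074

Kővári–Sós–Turán: let r_1, ..., r_18 be the row sums and z = Σ r_i the total number of 1s. Each pair of columns can share at most one row with both entries 1 (else a 2×2 all-ones block appears), so Σ_i C(r_i, 2) ≤ C(128, 2) = 8128. By convexity Σ_i C(r_i, 2) ≥ 18·C(z/18, 2) = z(z − 18)/(2·18), giving z² − 18z − 18·128·127 ≤ 0 and hence z ≤ (1/2)[18 + √(324 + 4·292608)] = (1/2)[18 + √1170756] ≈ (1/2)(18 + 1082.0148) = 550.0074.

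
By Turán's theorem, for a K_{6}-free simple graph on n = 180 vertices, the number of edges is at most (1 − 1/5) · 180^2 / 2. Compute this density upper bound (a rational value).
Turán density bound = (4/5) · 180^2/2 = 12960

Turán's theorem: ex(n, K_{r+1}) is achieved by the complete r-partite Turán graph T(n, r) with parts as balanced as possible, and is at most (1 − 1/r) · n^2/2. For r = 5, n = 180: the density bound is (4/5) · 32400/2 = 12960. Since 5 ∣ 180, the Turán graph T(180, 5) has parts of equal size 36, and its edge count e(T(180, 5)) = 12960 attains the density bound exactly.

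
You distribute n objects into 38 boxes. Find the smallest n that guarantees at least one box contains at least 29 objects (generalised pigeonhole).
n = (29 − 1)·38 + 1 = 1065

By the generalised pigeonhole principle, to guarantee some box contains ≥ r objects we need more than (r − 1) · k objects total. Threshold: n = (r − 1) · k + 1. With r = 29 and k = 38: n = 28 · 38 + 1 = 1064 + 1 = 1065. For n = 1064 = 28 · 38, we can put exactly 28 objects in every box, avoiding 29 in any single one — so 1065 is tight.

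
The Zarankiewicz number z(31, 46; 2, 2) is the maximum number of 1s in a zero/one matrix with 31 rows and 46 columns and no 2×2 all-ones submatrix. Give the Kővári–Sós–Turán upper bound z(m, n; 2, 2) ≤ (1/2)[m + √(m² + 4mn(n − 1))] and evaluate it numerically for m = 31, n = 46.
z(31, 46; 2, 2) ≤ (1/2)[31 + √(31² + 4·31·46·45)] = (1/2)[31 + √257641] = 269.2917

Kővári–Sós–Turán: let r_1, ..., r_31 be the row sums and z = Σ r_i the total number of 1s. Each pair of columns can share at most one row with both entries 1 (else a 2×2 all-ones block appears), so Σ_i C(r_i, 2) ≤ C(46, 2) = 1035. By convexity Σ_i C(r_i, 2) ≥ 31·C(z/31, 2) = z(z − 31)/(2·31), giving z² − 31z − 31·46·45 ≤ 0 and hence z ≤ (1/2)[31 + √(961 + 4·64170)] = (1/2)[31 + √257641] ≈ (1/2)(31 + 507.5835) = 269.2917.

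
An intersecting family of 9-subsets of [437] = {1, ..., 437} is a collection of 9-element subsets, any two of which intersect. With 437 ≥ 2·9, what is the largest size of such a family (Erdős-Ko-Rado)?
max |F| = C(436, 8) = 30361247588490390

The Erdős-Ko-Rado theorem states: for n ≥ 2k, an intersecting family of k-subsets of an n-element set has size at most C(n − 1, k − 1), with equality for 'star' families {A ⊆ [n] : |A| = k, i ∈ A} (fix an element i). For n = 437, k = 9: C(436, 8) = 30361247588490390.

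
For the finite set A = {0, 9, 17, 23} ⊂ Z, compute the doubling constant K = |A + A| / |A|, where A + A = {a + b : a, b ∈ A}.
K = |A + A| / |A| = 10/4 = 5/2

Enumerate A + A = {a + b : a, b ∈ A}. With |A| = 4, there are |A|^2 = 16 ordered sum pairs; collecting distinct values, A + A = {0, 9, 17, 18, 23, 26, 32, 34, 40, 46}, so |A + A| = 10. Thus K = 10/4 = 5/2. For comparison, the minimum possible |A + A| over all 4-element sets is 2·4 − 1 = 7 (so min K = 7/4), attained only by arithmetic progressions.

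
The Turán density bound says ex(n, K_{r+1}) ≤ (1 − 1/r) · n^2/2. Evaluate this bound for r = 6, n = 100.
Turán density bound = (5/6) · 100^2/2 = 12500/3 ≈ 4166.6667

Turán's theorem: ex(n, K_{r+1}) is achieved by the complete r-partite Turán graph T(n, r) with parts as balanced as possible, and is at most (1 − 1/r) · n^2/2. For r = 6, n = 100: the density bound is (5/6) · 10000/2 = 12500/3 ≈ 4166.6667. The integer-valued extremum is e(T(100, 6)) = 4166, which is strictly less than the density bound 12500/3 since 6 ∤ 100 (the parts of T(100, 6) cannot all be equal).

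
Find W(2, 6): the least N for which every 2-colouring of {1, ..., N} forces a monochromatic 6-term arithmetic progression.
W(2, 6) = 1132

This is a classical value, W(2, 6) = 1132, established by combining an explicit 2-colouring of {1, ..., 1131} with no monochromatic 6-AP (giving the lower bound W(2, 6) > 1131) and a finite case analysis / exhaustive computer search showing every 2-colouring of {1, ..., 1132} has such an AP.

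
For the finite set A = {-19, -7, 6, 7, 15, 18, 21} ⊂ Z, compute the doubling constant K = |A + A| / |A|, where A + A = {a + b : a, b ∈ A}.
K = |A + A| / |A| = 25/7

Enumerate A + A = {a + b : a, b ∈ A}. With |A| = 7, there are |A|^2 = 49 ordered sum pairs; collecting distinct values, A + A = {-38, -26, -14, -13, -12, -4, -1, 0, 2, 8, 11, 12, 13, 14, 21, 22, 24, 25, 27, 28, 30, 33, 36, 39, 42}, so |A + A| = 25. Thus K = 25/7. For comparison, the minimum possible |A + A| over all 7-element sets is 2·7 − 1 = 13 (so min K = 13/7), attained only by arithmetic progressions.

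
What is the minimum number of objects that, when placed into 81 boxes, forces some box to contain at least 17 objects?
n = (17 − 1)·81 + 1 = 1297

By the generalised pigeonhole principle, to guarantee some box contains ≥ r objects we need more than (r − 1) · k objects total. Threshold: n = (r − 1) · k + 1. With r = 17 and k = 81: n = 16 · 81 + 1 = 1296 + 1 = 1297. For n = 1296 = 16 · 81, we can put exactly 16 objects in every box, avoiding 17 in any single one — so 1297 is tight.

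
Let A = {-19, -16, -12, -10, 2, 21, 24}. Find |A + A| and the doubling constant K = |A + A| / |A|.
K = |A + A| / |A| = 27/7

Enumerate A + A = {a + b : a, b ∈ A}. With |A| = 7, there are |A|^2 = 49 ordered sum pairs; collecting distinct values, A + A = {-38, -35, -32, -31, -29, -28, -26, -24, -22, -20, -17, -14, -10, -8, 2, 4, 5, 8, 9, 11, 12, 14, 23, 26, 42, 45, 48}, so |A + A| = 27. Thus K = 27/7. For comparison, the minimum possible |A + A| over all 7-element sets is 2·7 − 1 = 13 (so min K = 13/7), attained only by arithmetic progressions.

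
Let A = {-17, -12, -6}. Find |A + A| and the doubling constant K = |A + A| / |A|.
K = |A + A| / |A| = 6/3 = 2

Enumerate A + A = {a + b : a, b ∈ A}. With |A| = 3, there are |A|^2 = 9 ordered sum pairs; collecting distinct values, A + A = {-34, -29, -24, -23, -18, -12}, so |A + A| = 6. Thus K = 6/3 = 2. For comparison, the minimum possible |A + A| over all 3-element sets is 2·3 − 1 = 5 (so min K = 5/3), attained only by arithmetic progressions.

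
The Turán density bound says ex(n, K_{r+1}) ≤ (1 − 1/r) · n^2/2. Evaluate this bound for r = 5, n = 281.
Turán density bound = (4/5) · 281^2/2 = 157922/5 ≈ 31584.4

Turán's theorem: ex(n, K_{r+1}) is achieved by the complete r-partite Turán graph T(n, r) with parts as balanced as possible, and is at most (1 − 1/r) · n^2/2. For r = 5, n = 281: the density bound is (4/5) · 78961/2 = 157922/5 ≈ 31584.4. The integer-valued extremum is e(T(281, 5)) = 31584, which is strictly less than the density bound 157922/5 since 5 ∤ 281 (the parts of T(281, 5) cannot all be equal).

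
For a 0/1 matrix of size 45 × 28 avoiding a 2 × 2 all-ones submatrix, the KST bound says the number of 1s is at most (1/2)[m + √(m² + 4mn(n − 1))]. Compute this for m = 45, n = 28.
z(45, 28; 2, 2) ≤ (1/2)[45 + √(45² + 4·45·28·27)] = (1/2)[45 + √138105] = 208.3124

Kővári–Sós–Turán: let r_1, ..., r_45 be the row sums and z = Σ r_i the total number of 1s. Each pair of columns can share at most one row with both entries 1 (else a 2×2 all-ones block appears), so Σ_i C(r_i, 2) ≤ C(28, 2) = 378. By convexity Σ_i C(r_i, 2) ≥ 45·C(z/45, 2) = z(z − 45)/(2·45), giving z² − 45z − 45·28·27 ≤ 0 and hence z ≤ (1/2)[45 + √(2025 + 4·34020)] = (1/2)[45 + √138105] ≈ (1/2)(45 + 371.6248) = 208.3124.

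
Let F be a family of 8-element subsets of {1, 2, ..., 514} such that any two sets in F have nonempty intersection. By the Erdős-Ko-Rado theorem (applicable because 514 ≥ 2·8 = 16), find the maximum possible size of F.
max |F| = C(513, 7) = 1780480902710016

Erdős-Ko-Rado (1961): when n ≥ 2k, max |F| = C(n−1, k−1). The bound is attained by the star {A : i ∈ A} for any fixed i ∈ [n]. Here C(514−1, 8−1) = C(513, 7) = 1780480902710016.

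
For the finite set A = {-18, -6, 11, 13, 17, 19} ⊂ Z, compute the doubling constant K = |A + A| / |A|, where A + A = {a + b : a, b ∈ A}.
K = |A + A| / |A| = 20/6 = 10/3

Enumerate A + A = {a + b : a, b ∈ A}. With |A| = 6, there are |A|^2 = 36 ordered sum pairs; collecting distinct values, A + A = {-36, -24, -12, -7, -5, -1, 1, 5, 7, 11, 13, 22, 24, 26, 28, 30, 32, 34, 36, 38}, so |A + A| = 20. Thus K = 20/6 = 10/3. For comparison, the minimum possible |A + A| over all 6-element sets is 2·6 − 1 = 11 (so min K = 11/6), attained only by arithmetic progressions.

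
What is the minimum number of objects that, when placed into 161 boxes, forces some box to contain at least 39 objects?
n = (39 − 1)·161 + 1 = 6119

By the generalised pigeonhole principle, to guarantee some box contains ≥ r objects we need more than (r − 1) · k objects total. Threshold: n = (r − 1) · k + 1. With r = 39 and k = 161: n = 38 · 161 + 1 = 6118 + 1 = 6119. For n = 6118 = 38 · 161, we can put exactly 38 objects in every box, avoiding 39 in any single one — so 6119 is tight.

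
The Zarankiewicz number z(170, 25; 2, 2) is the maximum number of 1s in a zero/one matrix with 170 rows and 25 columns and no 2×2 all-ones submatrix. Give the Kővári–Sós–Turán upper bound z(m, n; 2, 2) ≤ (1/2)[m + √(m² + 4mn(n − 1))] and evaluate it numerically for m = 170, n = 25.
z(170, 25; 2, 2) ≤ (1/2)[170 + √(170² + 4·170·25·24)] = (1/2)[170 + √436900] = 415.4921

Kővári–Sós–Turán: let r_1, ..., r_170 be the row sums and z = Σ r_i the total number of 1s. Each pair of columns can share at most one row with both entries 1 (else a 2×2 all-ones block appears), so Σ_i C(r_i, 2) ≤ C(25, 2) = 300. By convexity Σ_i C(r_i, 2) ≥ 170·C(z/170, 2) = z(z − 170)/(2·170), giving z² − 170z − 170·25·24 ≤ 0 and hence z ≤ (1/2)[170 + √(28900 + 4·102000)] = (1/2)[170 + √436900] ≈ (1/2)(170 + 660.9841) = 415.4921.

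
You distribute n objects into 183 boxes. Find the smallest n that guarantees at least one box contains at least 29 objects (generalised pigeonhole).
n = (29 − 1)·183 + 1 = 5125

By the generalised pigeonhole principle, to guarantee some box contains ≥ r objects we need more than (r − 1) · k objects total. Threshold: n = (r − 1) · k + 1. With r = 29 and k = 183: n = 28 · 183 + 1 = 5124 + 1 = 5125. For n = 5124 = 28 · 183, we can put exactly 28 objects in every box, avoiding 29 in any single one — so 5125 is tight.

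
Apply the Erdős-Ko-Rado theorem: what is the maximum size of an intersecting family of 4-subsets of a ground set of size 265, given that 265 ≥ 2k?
max |F| = C(264, 3) = 3031864

The Erdős-Ko-Rado theorem states: for n ≥ 2k, an intersecting family of k-subsets of an n-element set has size at most C(n − 1, k − 1), with equality for 'star' families {A ⊆ [n] : |A| = k, i ∈ A} (fix an element i). For n = 265, k = 4: C(264, 3) = 3031864.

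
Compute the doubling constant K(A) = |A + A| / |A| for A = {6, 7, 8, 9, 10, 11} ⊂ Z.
K = |A + A| / |A| = 11/6

Enumerate A + A = {a + b : a, b ∈ A}. With |A| = 6, there are |A|^2 = 36 ordered sum pairs; collecting distinct values, A + A = {12, 13, 14, 15, 16, 17, 18, 19, 20, 21, 22}, so |A + A| = 11. Thus K = 11/6. Here |A + A| = 2|A| − 1 = 11, the minimum possible — so K = 11/6 is minimal, which holds iff A is an arithmetic progression.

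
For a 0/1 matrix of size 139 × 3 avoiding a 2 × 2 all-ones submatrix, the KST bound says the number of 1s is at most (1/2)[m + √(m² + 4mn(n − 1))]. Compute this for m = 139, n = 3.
z(139, 3; 2, 2) ≤ (1/2)[139 + √(139² + 4·139·3·2)] = (1/2)[139 + √22657] = 144.7612

Kővári–Sós–Turán: let r_1, ..., r_139 be the row sums and z = Σ r_i the total number of 1s. Each pair of columns can share at most one row with both entries 1 (else a 2×2 all-ones block appears), so Σ_i C(r_i, 2) ≤ C(3, 2) = 3. By convexity Σ_i C(r_i, 2) ≥ 139·C(z/139, 2) = z(z − 139)/(2·139), giving z² − 139z − 139·3·2 ≤ 0 and hence z ≤ (1/2)[139 + √(19321 + 4·834)] = (1/2)[139 + √22657] ≈ (1/2)(139 + 150.5224) = 144.7612.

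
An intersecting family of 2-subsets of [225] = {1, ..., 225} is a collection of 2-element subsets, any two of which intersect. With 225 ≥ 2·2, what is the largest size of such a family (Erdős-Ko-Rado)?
max |F| = C(224, 1) = 224

The Erdős-Ko-Rado theorem states: for n ≥ 2k, an intersecting family of k-subsets of an n-element set has size at most C(n − 1, k − 1), with equality for 'star' families {A ⊆ [n] : |A| = k, i ∈ A} (fix an element i). For n = 225, k = 2: C(224, 1) = 224.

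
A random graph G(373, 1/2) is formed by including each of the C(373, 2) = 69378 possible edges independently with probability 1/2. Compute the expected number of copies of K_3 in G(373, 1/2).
E[# K_3] = C(373, 3) · (1/2)^C(3, 2) = 8579746 / 2^3 = 4289873/4 = 1072468.25

For each 3-subset S of vertices (there are C(373, 3) = 8579746 such S), let X_S = 1 if S induces a K_3 (all C(3, 2) = 3 edges present). Then P(X_S = 1) = (1/2)^3 = 1/8. By linearity of expectation, E[# K_3] = C(373, 3) · (1/2)^3 = 8579746 / 8 = 4289873/4 = 1072468.25.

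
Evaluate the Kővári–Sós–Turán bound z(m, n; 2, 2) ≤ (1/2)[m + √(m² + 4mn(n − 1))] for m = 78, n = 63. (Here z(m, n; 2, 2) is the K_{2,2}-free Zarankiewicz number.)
z(78, 63; 2, 2) ≤ (1/2)[78 + √(78² + 4·78·63·62)] = (1/2)[78 + √1224756] = 592.3435

Kővári–Sós–Turán: let r_1, ..., r_78 be the row sums and z = Σ r_i the total number of 1s. Each pair of columns can share at most one row with both entries 1 (else a 2×2 all-ones block appears), so Σ_i C(r_i, 2) ≤ C(63, 2) = 1953. By convexity Σ_i C(r_i, 2) ≥ 78·C(z/78, 2) = z(z − 78)/(2·78), giving z² − 78z − 78·63·62 ≤ 0 and hence z ≤ (1/2)[78 + √(6084 + 4·304668)] = (1/2)[78 + √1224756] ≈ (1/2)(78 + 1106.6869) = 592.3435.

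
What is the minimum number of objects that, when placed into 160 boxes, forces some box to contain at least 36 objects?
n = (36 − 1)·160 + 1 = 5601

By the generalised pigeonhole principle, to guarantee some box contains ≥ r objects we need more than (r − 1) · k objects total. Threshold: n = (r − 1) · k + 1. With r = 36 and k = 160: n = 35 · 160 + 1 = 5600 + 1 = 5601. For n = 5600 = 35 · 160, we can put exactly 35 objects in every box, avoiding 36 in any single one — so 5601 is tight.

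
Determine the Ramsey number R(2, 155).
R(2, 155) = 155

R(2, k) = k for all k ≥ 2: in a 2-colouring of K_k, either some edge is red (a red K_2) or all edges are blue (a blue K_k). And K_{154} coloured all-blue has no blue K_155, so R(2, 155) > 154. Hence R(2, 155) = 155.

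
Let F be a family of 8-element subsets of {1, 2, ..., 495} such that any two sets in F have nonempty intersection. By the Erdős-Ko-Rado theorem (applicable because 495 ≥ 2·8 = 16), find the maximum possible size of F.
max |F| = C(494, 7) = 1364943541132808

Erdős-Ko-Rado (1961): when n ≥ 2k, max |F| = C(n−1, k−1). The bound is attained by the star {A : i ∈ A} for any fixed i ∈ [n]. Here C(495−1, 8−1) = C(494, 7) = 1364943541132808.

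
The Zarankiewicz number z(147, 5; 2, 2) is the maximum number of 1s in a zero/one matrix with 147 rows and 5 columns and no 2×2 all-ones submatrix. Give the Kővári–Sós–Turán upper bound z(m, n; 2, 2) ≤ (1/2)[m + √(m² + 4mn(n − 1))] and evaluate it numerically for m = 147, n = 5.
z(147, 5; 2, 2) ≤ (1/2)[147 + √(147² + 4·147·5·4)] = (1/2)[147 + √33369] = 164.8359

Kővári–Sós–Turán: let r_1, ..., r_147 be the row sums and z = Σ r_i the total number of 1s. Each pair of columns can share at most one row with both entries 1 (else a 2×2 all-ones block appears), so Σ_i C(r_i, 2) ≤ C(5, 2) = 10. By convexity Σ_i C(r_i, 2) ≥ 147·C(z/147, 2) = z(z − 147)/(2·147), giving z² − 147z − 147·5·4 ≤ 0 and hence z ≤ (1/2)[147 + √(21609 + 4·2940)] = (1/2)[147 + √33369] ≈ (1/2)(147 + 182.6718) = 164.8359.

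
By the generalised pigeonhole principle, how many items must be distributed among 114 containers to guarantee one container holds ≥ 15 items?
n = (15 − 1)·114 + 1 = 1597

By the generalised pigeonhole principle, to guarantee some box contains ≥ r objects we need more than (r − 1) · k objects total. Threshold: n = (r − 1) · k + 1. With r = 15 and k = 114: n = 14 · 114 + 1 = 1596 + 1 = 1597. For n = 1596 = 14 · 114, we can put exactly 14 objects in every box, avoiding 15 in any single one — so 1597 is tight.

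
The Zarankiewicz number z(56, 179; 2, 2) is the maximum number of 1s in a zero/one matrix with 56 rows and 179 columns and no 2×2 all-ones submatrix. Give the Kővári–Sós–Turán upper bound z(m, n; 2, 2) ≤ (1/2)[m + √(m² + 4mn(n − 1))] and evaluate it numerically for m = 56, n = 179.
z(56, 179; 2, 2) ≤ (1/2)[56 + √(56² + 4·56·179·178)] = (1/2)[56 + √7140224] = 1364.0599

Kővári–Sós–Turán: let r_1, ..., r_56 be the row sums and z = Σ r_i the total number of 1s. Each pair of columns can share at most one row with both entries 1 (else a 2×2 all-ones block appears), so Σ_i C(r_i, 2) ≤ C(179, 2) = 15931. By convexity Σ_i C(r_i, 2) ≥ 56·C(z/56, 2) = z(z − 56)/(2·56), giving z² − 56z − 56·179·178 ≤ 0 and hence z ≤ (1/2)[56 + √(3136 + 4·1784272)] = (1/2)[56 + √7140224] ≈ (1/2)(56 + 2672.1198) = 1364.0599.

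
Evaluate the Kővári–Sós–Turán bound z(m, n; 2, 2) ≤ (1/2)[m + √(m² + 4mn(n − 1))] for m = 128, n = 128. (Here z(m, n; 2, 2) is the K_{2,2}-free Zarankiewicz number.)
z(128, 128; 2, 2) ≤ (1/2)[128 + √(128² + 4·128·128·127)] = (1/2)[128 + √8339456] = 1507.9058

Kővári–Sós–Turán: let r_1, ..., r_128 be the row sums and z = Σ r_i the total number of 1s. Each pair of columns can share at most one row with both entries 1 (else a 2×2 all-ones block appears), so Σ_i C(r_i, 2) ≤ C(128, 2) = 8128. By convexity Σ_i C(r_i, 2) ≥ 128·C(z/128, 2) = z(z − 128)/(2·128), giving z² − 128z − 128·128·127 ≤ 0 and hence z ≤ (1/2)[128 + √(16384 + 4·2080768)] = (1/2)[128 + √8339456] ≈ (1/2)(128 + 2887.8116) = 1507.9058.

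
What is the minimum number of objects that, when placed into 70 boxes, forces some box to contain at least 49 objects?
n = (49 − 1)·70 + 1 = 3361

By the generalised pigeonhole principle, to guarantee some box contains ≥ r objects we need more than (r − 1) · k objects total. Threshold: n = (r − 1) · k + 1. With r = 49 and k = 70: n = 48 · 70 + 1 = 3360 + 1 = 3361. For n = 3360 = 48 · 70, we can put exactly 48 objects in every box, avoiding 49 in any single one — so 3361 is tight.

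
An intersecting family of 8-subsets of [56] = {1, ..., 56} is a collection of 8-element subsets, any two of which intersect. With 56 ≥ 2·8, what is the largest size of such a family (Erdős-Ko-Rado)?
max |F| = C(55, 7) = 202927725

Erdős-Ko-Rado (1961): when n ≥ 2k, max |F| = C(n−1, k−1). The bound is attained by the star {A : i ∈ A} for any fixed i ∈ [n]. Here C(56−1, 8−1) = C(55, 7) = 202927725.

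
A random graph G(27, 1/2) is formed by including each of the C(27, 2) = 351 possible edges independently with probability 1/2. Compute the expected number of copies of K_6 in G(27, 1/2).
E[# K_6] = C(27, 6) · (1/2)^C(6, 2) = 296010 / 2^15 = 148005/16384 ≈ 9.033508

For each 6-subset S of vertices (there are C(27, 6) = 296010 such S), let X_S = 1 if S induces a K_6 (all C(6, 2) = 15 edges present). Then P(X_S = 1) = (1/2)^15 = 1/32768. By linearity of expectation, E[# K_6] = C(27, 6) · (1/2)^15 = 296010 / 32768 = 148005/16384 ≈ 9.033508.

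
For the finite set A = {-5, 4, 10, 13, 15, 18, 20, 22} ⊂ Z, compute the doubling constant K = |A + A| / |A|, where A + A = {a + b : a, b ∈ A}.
K = |A + A| / |A| = 28/8 = 7/2

Enumerate A + A = {a + b : a, b ∈ A}. With |A| = 8, there are |A|^2 = 64 ordered sum pairs; collecting distinct values, A + A = {-10, -1, 5, 8, 10, 13, 14, 15, 17, 19, 20, 22, 23, 24, 25, 26, 28, 30, 31, 32, 33, 35, 36, 37, 38, 40, 42, 44}, so |A + A| = 28. Thus K = 28/8 = 7/2. For comparison, the minimum possible |A + A| over all 8-element sets is 2·8 − 1 = 15 (so min K = 15/8), attained only by arithmetic progressions.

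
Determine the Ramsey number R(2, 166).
R(2, 166) = 166

R(2, k) = k for all k ≥ 2: in a 2-colouring of K_k, either some edge is red (a red K_2) or all edges are blue (a blue K_k). And K_{165} coloured all-blue has no blue K_166, so R(2, 166) > 165. Hence R(2, 166) = 166.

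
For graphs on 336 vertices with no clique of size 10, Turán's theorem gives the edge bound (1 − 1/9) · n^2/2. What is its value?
Turán density bound = (8/9) · 336^2/2 = 50176

Turán's theorem: ex(n, K_{r+1}) is achieved by the complete r-partite Turán graph T(n, r) with parts as balanced as possible, and is at most (1 − 1/r) · n^2/2. For r = 9, n = 336: the density bound is (8/9) · 112896/2 = 50176. The integer-valued extremum is e(T(336, 9)) = 50175, which is strictly less than the density bound 50176 since 9 ∤ 336 (the parts of T(336, 9) cannot all be equal).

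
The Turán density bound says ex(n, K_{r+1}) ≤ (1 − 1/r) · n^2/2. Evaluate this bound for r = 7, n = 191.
Turán density bound = (6/7) · 191^2/2 = 109443/7 ≈ 15634.7143

Turán's theorem: ex(n, K_{r+1}) is achieved by the complete r-partite Turán graph T(n, r) with parts as balanced as possible, and is at most (1 − 1/r) · n^2/2. For r = 7, n = 191: the density bound is (6/7) · 36481/2 = 109443/7 ≈ 15634.7143. The integer-valued extremum is e(T(191, 7)) = 15634, which is strictly less than the density bound 109443/7 since 7 ∤ 191 (the parts of T(191, 7) cannot all be equal).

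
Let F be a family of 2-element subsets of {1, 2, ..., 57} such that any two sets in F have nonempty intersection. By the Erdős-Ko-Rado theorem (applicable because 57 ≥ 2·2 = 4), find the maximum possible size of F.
max |F| = C(56, 1) = 56

The Erdős-Ko-Rado theorem states: for n ≥ 2k, an intersecting family of k-subsets of an n-element set has size at most C(n − 1, k − 1), with equality for 'star' families {A ⊆ [n] : |A| = k, i ∈ A} (fix an element i). For n = 57, k = 2: C(56, 1) = 56.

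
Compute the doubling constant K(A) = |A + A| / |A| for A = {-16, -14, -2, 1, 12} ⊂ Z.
K = |A + A| / |A| = 14/5

Enumerate A + A = {a + b : a, b ∈ A}. With |A| = 5, there are |A|^2 = 25 ordered sum pairs; collecting distinct values, A + A = {-32, -30, -28, -18, -16, -15, -13, -4, -2, -1, 2, 10, 13, 24}, so |A + A| = 14. Thus K = 14/5. For comparison, the minimum possible |A + A| over all 5-element sets is 2·5 − 1 = 9 (so min K = 9/5), attained only by arithmetic progressions.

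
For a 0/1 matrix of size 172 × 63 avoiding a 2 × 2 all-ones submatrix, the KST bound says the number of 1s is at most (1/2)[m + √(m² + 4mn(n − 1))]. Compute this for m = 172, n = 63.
z(172, 63; 2, 2) ≤ (1/2)[172 + √(172² + 4·172·63·62)] = (1/2)[172 + √2716912] = 910.1529

Kővári–Sós–Turán: let r_1, ..., r_172 be the row sums and z = Σ r_i the total number of 1s. Each pair of columns can share at most one row with both entries 1 (else a 2×2 all-ones block appears), so Σ_i C(r_i, 2) ≤ C(63, 2) = 1953. By convexity Σ_i C(r_i, 2) ≥ 172·C(z/172, 2) = z(z − 172)/(2·172), giving z² − 172z − 172·63·62 ≤ 0 and hence z ≤ (1/2)[172 + √(29584 + 4·671832)] = (1/2)[172 + √2716912] ≈ (1/2)(172 + 1648.3058) = 910.1529.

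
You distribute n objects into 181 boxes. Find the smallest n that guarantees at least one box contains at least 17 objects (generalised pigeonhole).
n = (17 − 1)·181 + 1 = 2897

By the generalised pigeonhole principle, to guarantee some box contains ≥ r objects we need more than (r − 1) · k objects total. Threshold: n = (r − 1) · k + 1. With r = 17 and k = 181: n = 16 · 181 + 1 = 2896 + 1 = 2897. For n = 2896 = 16 · 181, we can put exactly 16 objects in every box, avoiding 17 in any single one — so 2897 is tight.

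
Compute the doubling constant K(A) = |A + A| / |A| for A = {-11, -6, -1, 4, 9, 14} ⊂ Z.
K = |A + A| / |A| = 11/6

Enumerate A + A = {a + b : a, b ∈ A}. With |A| = 6, there are |A|^2 = 36 ordered sum pairs; collecting distinct values, A + A = {-22, -17, -12, -7, -2, 3, 8, 13, 18, 23, 28}, so |A + A| = 11. Thus K = 11/6. Here |A + A| = 2|A| − 1 = 11, the minimum possible — so K = 11/6 is minimal, which holds iff A is an arithmetic progression.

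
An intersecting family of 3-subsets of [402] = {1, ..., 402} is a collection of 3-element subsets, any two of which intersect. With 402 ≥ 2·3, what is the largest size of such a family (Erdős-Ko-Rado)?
max |F| = C(401, 2) = 80200

Erdős-Ko-Rado (1961): when n ≥ 2k, max |F| = C(n−1, k−1). The bound is attained by the star {A : i ∈ A} for any fixed i ∈ [n]. Here C(402−1, 3−1) = C(401, 2) = 80200.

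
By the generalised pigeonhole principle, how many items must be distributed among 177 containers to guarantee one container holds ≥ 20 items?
n = (20 − 1)·177 + 1 = 3364

By the generalised pigeonhole principle, to guarantee some box contains ≥ r objects we need more than (r − 1) · k objects total. Threshold: n = (r − 1) · k + 1. With r = 20 and k = 177: n = 19 · 177 + 1 = 3363 + 1 = 3364. For n = 3363 = 19 · 177, we can put exactly 19 objects in every box, avoiding 20 in any single one — so 3364 is tight.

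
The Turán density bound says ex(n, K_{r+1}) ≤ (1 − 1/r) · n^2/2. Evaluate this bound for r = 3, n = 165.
Turán density bound = (2/3) · 165^2/2 = 9075

Turán's theorem: ex(n, K_{r+1}) is achieved by the complete r-partite Turán graph T(n, r) with parts as balanced as possible, and is at most (1 − 1/r) · n^2/2. For r = 3, n = 165: the density bound is (2/3) · 27225/2 = 9075. Since 3 ∣ 165, the Turán graph T(165, 3) has parts of equal size 55, and its edge count e(T(165, 3)) = 9075 attains the density bound exactly.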